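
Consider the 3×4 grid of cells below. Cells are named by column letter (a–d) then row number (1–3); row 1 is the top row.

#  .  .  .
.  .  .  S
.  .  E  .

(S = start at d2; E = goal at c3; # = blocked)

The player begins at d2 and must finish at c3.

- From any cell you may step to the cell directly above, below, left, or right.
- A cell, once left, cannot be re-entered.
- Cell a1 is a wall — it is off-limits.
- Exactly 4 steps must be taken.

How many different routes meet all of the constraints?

2

Need simple routes of exactly 4 moves from d2 to c3 (Manhattan distance 2, so 1 moves are spent on a detour and 1 undoing it).
Enumerating: d2 d1 c1 c2 c3 | d2 c2 b2 b3 c3.
That gives 2 routes.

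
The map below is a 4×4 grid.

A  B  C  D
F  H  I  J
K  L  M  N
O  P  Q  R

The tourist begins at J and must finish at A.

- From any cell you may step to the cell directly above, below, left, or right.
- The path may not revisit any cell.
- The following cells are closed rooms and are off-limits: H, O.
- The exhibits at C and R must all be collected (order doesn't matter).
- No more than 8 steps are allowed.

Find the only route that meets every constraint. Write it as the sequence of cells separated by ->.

J -> N -> R -> Q -> M -> I -> C -> B -> A

Any route must reach C and R and still end at A within 8 moves, so the order of the required stops is forced.
Route from J: 2× down (reaching R), left to Q, 3× up (reaching C), 2× left (reaching A) — 8 moves in all.
Check: all required cells visited; 8 ≤ 8 moves.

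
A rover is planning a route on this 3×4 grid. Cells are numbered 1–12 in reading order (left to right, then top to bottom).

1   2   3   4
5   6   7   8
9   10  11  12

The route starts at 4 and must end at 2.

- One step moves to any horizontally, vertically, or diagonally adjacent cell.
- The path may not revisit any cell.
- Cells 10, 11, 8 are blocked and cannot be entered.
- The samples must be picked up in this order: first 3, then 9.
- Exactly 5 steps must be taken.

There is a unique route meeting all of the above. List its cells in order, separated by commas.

4, 3, 6, 9, 5, 2

The waypoints must appear in the order 3, 9, with no cell reused.
Route from 4: left 1 to 3, down-left 2 to 9, up 1 to 5, up-right 1 to 2 — 5 moves in all.
Check: order respected (3 at step 1, 9 at step 3); 5 moves as required.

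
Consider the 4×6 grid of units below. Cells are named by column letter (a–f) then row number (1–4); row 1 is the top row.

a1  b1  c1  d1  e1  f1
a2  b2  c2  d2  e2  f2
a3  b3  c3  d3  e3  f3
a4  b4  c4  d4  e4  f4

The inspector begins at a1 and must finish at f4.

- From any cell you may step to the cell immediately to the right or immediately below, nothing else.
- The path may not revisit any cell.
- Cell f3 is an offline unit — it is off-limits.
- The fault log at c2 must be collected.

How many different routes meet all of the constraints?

A right/down-only route from a1 to f4 makes exactly 3 down-moves and 5 right-moves in some order.
With no other constraints that would be C(8,3) = 56 routes.
Split at c2 and multiply the segment counts (each segment already excludes blocked cells): a1→c2: 3; c2→f4: 6; product = 18.
That gives 18 routes.

18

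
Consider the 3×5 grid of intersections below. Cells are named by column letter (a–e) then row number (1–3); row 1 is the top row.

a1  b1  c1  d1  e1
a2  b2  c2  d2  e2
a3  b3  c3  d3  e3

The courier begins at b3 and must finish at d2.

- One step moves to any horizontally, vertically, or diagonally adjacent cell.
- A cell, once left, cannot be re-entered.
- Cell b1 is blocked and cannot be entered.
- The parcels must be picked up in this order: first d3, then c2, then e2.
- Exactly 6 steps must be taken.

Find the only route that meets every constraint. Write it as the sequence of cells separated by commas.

b3, c3, d3, c2, d1, e2, d2

The waypoints must appear in the order d3, c2, e2, with no cell reused.
Route from b3: 2× right (reaching d3), up-left to c2, up-right to d1, down-right to e2, left to d2 — 6 moves in all.
Check: order respected (d3 at step 2, c2 at step 3, e2 at step 5); 6 moves as required.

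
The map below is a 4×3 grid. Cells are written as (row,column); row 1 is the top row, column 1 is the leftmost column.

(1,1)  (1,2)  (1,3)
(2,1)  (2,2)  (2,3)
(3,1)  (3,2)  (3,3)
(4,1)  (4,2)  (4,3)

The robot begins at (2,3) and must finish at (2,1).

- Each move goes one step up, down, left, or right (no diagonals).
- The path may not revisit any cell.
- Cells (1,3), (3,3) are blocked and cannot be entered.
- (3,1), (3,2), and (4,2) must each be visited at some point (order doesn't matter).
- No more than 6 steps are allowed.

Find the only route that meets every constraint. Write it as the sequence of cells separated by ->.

Any route must reach (3,1), (3,2), and (4,2) and still end at (2,1) within 6 moves, so the order of the required stops is forced.
Route from (2,3): left 1 to (2,2), down 2 to (4,2), left 1 to (4,1), up 2 to (2,1) — 6 moves in all.
Check: all required cells visited; 6 ≤ 6 moves.

(2,3) -> (2,2) -> (3,2) -> (4,2) -> (4,1) -> (3,1) -> (2,1)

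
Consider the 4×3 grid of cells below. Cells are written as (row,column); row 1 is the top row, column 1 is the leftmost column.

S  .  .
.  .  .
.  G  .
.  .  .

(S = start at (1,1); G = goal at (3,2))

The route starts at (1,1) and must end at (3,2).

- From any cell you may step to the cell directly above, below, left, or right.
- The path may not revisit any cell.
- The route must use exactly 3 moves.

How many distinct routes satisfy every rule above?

3

Need simple routes of exactly 3 moves from (1,1) to (3,2) (Manhattan distance 3, so 0 moves are spent on a detour and 0 undoing it).
Enumerating: (1,1) (2,1) (3,1) (3,2) | (1,1) (2,1) (2,2) (3,2) | (1,1) (1,2) (2,2) (3,2).
That gives 3 routes.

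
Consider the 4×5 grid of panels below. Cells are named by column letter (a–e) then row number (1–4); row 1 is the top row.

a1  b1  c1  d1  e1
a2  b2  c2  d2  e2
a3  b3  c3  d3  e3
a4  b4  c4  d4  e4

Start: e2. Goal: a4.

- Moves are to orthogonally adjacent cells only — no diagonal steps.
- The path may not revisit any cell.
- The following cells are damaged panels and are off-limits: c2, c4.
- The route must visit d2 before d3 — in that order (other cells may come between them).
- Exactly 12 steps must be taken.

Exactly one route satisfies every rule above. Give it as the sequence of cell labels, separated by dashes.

The waypoints must appear in the order d2, d3, with no cell reused.
Route from e2: up 1 to e1, left 1 to d1, down 2 to d3, left 2 to b3, up 2 to b1, left 1 to a1, down 3 to a4 — 12 moves in all.
Check: order respected (d2 at step 3, d3 at step 4); 12 moves as required.

e2 - e1 - d1 - d2 - d3 - c3 - b3 - b2 - b1 - a1 - a2 - a3 - a4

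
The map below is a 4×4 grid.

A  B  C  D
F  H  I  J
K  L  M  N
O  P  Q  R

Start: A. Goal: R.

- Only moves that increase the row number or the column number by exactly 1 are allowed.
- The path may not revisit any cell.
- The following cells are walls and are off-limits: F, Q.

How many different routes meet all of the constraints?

A right/down-only route from A to R makes exactly 3 down-moves and 3 right-moves in some order.
With no other constraints that would be C(6,3) = 20 routes.
Subtract routes through each blocked cell (inclusion–exclusion for overlaps): − through F: 10 − through Q: 10 + through F&Q: 6 → 6.
That gives 6 routes.

6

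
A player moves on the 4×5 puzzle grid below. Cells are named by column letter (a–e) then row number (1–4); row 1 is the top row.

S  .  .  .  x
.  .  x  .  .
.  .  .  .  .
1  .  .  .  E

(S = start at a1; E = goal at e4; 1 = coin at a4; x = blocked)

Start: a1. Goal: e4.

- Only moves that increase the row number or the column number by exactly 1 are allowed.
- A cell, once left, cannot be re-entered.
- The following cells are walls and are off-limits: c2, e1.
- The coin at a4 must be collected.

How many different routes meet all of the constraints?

1

A right/down-only route from a1 to e4 makes exactly 3 down-moves and 4 right-moves in some order.
With no other constraints that would be C(7,3) = 35 routes.
Split at a4 and multiply the segment counts (each segment already excludes blocked cells): a1→a4: 1; a4→e4: 1; product = 1.
That gives 1 route.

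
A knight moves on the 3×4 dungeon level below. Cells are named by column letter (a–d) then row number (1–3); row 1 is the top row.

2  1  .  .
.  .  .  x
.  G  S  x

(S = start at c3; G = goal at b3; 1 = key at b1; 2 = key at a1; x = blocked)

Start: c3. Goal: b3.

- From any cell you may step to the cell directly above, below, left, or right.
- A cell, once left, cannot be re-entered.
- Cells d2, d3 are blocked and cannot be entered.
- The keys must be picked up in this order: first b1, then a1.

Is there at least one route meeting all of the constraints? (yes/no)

One route that works: c3 → c2 → c1 → b1 → a1 → a2 → a3 → b3.

yes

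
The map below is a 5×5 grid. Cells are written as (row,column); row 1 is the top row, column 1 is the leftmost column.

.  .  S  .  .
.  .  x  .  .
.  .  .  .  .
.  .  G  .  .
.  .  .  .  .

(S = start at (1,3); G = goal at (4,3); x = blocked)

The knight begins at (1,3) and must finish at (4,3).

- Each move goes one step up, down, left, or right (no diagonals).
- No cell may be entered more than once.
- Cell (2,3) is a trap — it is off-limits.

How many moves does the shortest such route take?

The Manhattan distance from (1,3) to (4,3) is |1−4| + |3−3| = 3, so at least 3 moves are needed.
That bound ignores the blocked cells. Measuring each leg by the fewest moves that actually steer around them ((1,3)→(4,3): 5) raises the lower bound to 5.
A route of 5 moves exists: (1,3) → (1,2) → (2,2) → (3,2) → (4,2) → (4,3).
Since 5 matches that lower bound, it is optimal.

5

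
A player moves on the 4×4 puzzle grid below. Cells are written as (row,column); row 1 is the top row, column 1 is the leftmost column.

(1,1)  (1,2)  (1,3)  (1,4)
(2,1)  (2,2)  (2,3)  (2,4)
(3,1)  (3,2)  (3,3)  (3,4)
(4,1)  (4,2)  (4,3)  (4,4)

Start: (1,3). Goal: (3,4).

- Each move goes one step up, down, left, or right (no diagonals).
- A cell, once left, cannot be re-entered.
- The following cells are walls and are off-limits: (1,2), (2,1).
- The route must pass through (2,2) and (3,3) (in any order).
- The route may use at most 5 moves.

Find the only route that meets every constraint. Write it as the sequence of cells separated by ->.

Any route must reach (2,2) and (3,3) and still end at (3,4) within 5 moves, so the order of the required stops is forced.
Route from (1,3): down to (2,3), left to (2,2), down to (3,2), 2× right (reaching (3,4)) — 5 moves in all.
Check: all required cells visited; 5 ≤ 5 moves.

(1,3) -> (2,3) -> (2,2) -> (3,2) -> (3,3) -> (3,4)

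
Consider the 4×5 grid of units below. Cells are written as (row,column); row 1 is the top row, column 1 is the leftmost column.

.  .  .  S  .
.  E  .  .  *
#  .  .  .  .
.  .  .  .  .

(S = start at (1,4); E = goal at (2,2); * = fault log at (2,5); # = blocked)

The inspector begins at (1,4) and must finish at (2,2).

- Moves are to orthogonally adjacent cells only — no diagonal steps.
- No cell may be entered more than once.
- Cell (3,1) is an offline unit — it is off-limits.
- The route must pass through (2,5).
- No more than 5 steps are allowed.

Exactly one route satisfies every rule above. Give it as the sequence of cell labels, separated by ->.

Any route must reach (2,5) and still end at (2,2) within 5 moves, so the order of the required stops is forced.
Route from (1,4): right to (1,5), down to (2,5), 3× left (reaching (2,2)) — 5 moves in all.
Check: all required cells visited; 5 ≤ 5 moves.

(1,4) -> (1,5) -> (2,5) -> (2,4) -> (2,3) -> (2,2)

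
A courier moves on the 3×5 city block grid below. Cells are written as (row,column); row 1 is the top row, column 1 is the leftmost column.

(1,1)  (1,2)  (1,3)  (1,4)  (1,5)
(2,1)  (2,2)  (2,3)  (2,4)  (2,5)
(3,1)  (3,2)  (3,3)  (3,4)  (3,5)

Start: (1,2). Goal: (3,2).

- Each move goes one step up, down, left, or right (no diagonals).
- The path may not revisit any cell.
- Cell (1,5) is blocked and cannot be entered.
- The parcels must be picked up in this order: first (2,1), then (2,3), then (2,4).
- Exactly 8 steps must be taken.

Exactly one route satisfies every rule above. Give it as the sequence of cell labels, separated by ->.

(1,2) -> (1,1) -> (2,1) -> (2,2) -> (2,3) -> (2,4) -> (3,4) -> (3,3) -> (3,2)

The waypoints must appear in the order (2,1), (2,3), (2,4), with no cell reused.
Route from (1,2): left to (1,1), down to (2,1), 3× right (reaching (2,4)), down to (3,4), 2× left (reaching (3,2)) — 8 moves in all.
Check: order respected ((2,1) at step 2, (2,3) at step 4, (2,4) at step 5); 8 moves as required.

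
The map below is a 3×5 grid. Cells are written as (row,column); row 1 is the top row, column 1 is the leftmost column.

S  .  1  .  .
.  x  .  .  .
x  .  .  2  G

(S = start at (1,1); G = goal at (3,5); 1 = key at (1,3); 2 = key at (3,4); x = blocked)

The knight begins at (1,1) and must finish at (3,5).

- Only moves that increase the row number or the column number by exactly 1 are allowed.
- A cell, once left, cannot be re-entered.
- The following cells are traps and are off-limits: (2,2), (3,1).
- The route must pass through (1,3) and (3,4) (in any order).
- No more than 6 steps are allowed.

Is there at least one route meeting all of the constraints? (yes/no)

One route that works: (1,1) → (1,2) → (1,3) → (2,3) → (3,3) → (3,4) → (3,5).

yes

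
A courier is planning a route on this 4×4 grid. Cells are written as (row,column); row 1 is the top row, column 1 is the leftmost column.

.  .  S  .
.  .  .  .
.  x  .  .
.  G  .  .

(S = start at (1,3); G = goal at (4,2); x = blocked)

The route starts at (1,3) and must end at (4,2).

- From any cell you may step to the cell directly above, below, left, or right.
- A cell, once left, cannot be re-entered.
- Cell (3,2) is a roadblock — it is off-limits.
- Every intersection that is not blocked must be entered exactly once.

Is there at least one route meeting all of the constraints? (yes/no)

yes

One route that works: (1,3) → (1,4) → (2,4) → (3,4) → (4,4) → (4,3) → (3,3) → (2,3) → (2,2) → (1,2) → (1,1) → (2,1) → (3,1) → (4,1) → (4,2).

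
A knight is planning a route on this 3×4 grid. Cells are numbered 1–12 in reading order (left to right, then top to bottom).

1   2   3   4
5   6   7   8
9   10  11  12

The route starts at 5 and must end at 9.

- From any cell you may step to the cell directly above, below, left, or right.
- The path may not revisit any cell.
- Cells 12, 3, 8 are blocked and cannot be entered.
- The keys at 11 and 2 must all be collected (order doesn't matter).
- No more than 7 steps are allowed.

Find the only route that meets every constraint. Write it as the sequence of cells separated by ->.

The 7-move cap with required stops at 11, 2 leaves no slack for detours.
Route from 5: up to 1, right to 2, down to 6, right to 7, down to 11, 2× left (reaching 9) — 7 moves in all.
Check: all required cells visited; 7 ≤ 7 moves.

5 -> 1 -> 2 -> 6 -> 7 -> 11 -> 10 -> 9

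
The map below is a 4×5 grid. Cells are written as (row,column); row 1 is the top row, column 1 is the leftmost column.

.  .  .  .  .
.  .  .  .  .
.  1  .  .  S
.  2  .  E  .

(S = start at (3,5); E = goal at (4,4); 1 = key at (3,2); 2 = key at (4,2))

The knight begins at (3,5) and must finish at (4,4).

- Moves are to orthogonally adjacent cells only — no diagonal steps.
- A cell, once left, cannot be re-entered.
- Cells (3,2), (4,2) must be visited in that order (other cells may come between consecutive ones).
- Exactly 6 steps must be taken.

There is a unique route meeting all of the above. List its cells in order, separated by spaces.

The waypoints must appear in the order (3,2), (4,2), with no cell reused.
Route from (3,5): 3× left (reaching (3,2)), down to (4,2), 2× right (reaching (4,4)) — 6 moves in all.
Check: order respected (1 at step 3, 2 at step 4); 6 moves as required.

(3,5) (3,4) (3,3) (3,2) (4,2) (4,3) (4,4)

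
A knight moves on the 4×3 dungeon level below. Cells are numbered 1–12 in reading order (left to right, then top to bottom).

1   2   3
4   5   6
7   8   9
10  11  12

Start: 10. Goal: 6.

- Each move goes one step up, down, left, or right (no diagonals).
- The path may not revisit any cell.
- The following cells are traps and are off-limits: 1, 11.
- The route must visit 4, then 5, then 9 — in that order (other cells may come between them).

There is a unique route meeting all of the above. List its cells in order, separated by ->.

10 -> 7 -> 4 -> 5 -> 8 -> 9 -> 6

The waypoints must appear in the order 4, 5, 9, with no cell reused.
Route from 10: 2× up (reaching 4), right to 5, down to 8, right to 9, up to 6 — 6 moves in all.
Check: order respected (4 at step 2, 5 at step 3, 9 at step 5).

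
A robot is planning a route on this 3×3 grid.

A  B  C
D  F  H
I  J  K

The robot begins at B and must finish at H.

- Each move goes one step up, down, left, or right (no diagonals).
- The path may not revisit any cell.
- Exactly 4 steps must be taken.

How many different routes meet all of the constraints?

Need simple routes of exactly 4 moves from B to H (Manhattan distance 2, so 1 moves are spent on a detour and 1 undoing it).
Enumerating: B F J K H | B A D F H.
That gives 2 routes.

2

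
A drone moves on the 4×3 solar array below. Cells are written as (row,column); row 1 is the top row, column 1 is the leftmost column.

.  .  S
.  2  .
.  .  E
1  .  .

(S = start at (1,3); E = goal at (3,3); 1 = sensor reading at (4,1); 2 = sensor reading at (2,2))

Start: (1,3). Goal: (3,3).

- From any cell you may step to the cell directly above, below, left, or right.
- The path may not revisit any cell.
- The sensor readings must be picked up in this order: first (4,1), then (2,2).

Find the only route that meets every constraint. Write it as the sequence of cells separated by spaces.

The waypoints must appear in the order (4,1), (2,2), with no cell reused.
Route from (1,3): 2× left (reaching (1,1)), 3× down (reaching (4,1)), right to (4,2), 2× up (reaching (2,2)), right to (2,3), down to (3,3) — 10 moves in all.
Check: order respected (1 at step 5, 2 at step 8).

(1,3) (1,2) (1,1) (2,1) (3,1) (4,1) (4,2) (3,2) (2,2) (2,3) (3,3)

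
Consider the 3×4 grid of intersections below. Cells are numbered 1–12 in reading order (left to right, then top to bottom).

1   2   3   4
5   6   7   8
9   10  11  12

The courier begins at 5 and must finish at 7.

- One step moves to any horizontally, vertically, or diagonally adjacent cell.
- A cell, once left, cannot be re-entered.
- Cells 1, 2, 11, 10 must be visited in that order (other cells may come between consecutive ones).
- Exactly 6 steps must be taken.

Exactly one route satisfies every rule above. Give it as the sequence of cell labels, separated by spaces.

5 1 2 6 11 10 7

The waypoints must appear in the order 1, 2, 11, 10, with no cell reused.
Route from 5: up 1 to 1, right 1 to 2, down 1 to 6, down-right 1 to 11, left 1 to 10, up-right 1 to 7 — 6 moves in all.
Check: order respected (1 at step 1, 2 at step 2, 11 at step 4, 10 at step 5); 6 moves as required.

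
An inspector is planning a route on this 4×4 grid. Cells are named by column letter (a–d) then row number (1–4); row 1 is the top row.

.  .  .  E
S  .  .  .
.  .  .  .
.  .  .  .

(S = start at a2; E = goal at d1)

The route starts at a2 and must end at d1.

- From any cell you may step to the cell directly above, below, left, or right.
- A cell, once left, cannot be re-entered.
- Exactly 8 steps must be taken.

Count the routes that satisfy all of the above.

Need simple routes of exactly 8 moves from a2 to d1 (Manhattan distance 4, so 2 moves are spent on a detour and 2 undoing it).
Branch systematically from the start, pruning whenever the remaining move budget drops below the Manhattan distance to d1 or differs from it in parity. Grouping the completions by first move — via a1: 5; via a3: 19; via b2: 8 — and summing: 5 + 19 + 8 = 32.
That gives 32 routes.

32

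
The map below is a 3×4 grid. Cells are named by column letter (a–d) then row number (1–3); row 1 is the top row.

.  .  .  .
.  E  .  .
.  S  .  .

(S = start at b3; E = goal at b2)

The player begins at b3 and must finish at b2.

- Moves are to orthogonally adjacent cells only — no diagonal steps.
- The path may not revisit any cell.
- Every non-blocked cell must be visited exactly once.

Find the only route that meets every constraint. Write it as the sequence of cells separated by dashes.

b3 - a3 - a2 - a1 - b1 - c1 - d1 - d2 - d3 - c3 - c2 - b2

Need to visit all 12 open cells exactly once, starting at b3 and ending at b2.
Cell a3 has only two open neighbours (a2 and b3), so the path must pass straight through it: one of those is the cell it's entered from and the other is where it exits.
Route from b3: left 1 to a3, up 2 to a1, right 3 to d1, down 2 to d3, left 1 to c3, up 1 to c2, left 1 to b2 — 11 moves in all.
Check: all 12 open cells covered.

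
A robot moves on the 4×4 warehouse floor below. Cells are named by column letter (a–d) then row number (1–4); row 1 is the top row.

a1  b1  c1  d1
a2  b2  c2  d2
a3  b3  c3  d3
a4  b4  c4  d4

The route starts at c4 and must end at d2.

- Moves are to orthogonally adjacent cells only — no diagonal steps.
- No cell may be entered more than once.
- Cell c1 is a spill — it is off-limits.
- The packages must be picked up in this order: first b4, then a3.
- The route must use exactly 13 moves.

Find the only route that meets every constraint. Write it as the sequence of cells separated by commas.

c4, d4, d3, c3, b3, b4, a4, a3, a2, a1, b1, b2, c2, d2

The waypoints must appear in the order b4, a3, with no cell reused.
Route from c4: right to d4, up to d3, 2× left (reaching b3), down to b4, left to a4, 3× up (reaching a1), right to b1, down to b2, 2× right (reaching d2) — 13 moves in all.
Check: order respected (b4 at step 5, a3 at step 7); 13 moves as required.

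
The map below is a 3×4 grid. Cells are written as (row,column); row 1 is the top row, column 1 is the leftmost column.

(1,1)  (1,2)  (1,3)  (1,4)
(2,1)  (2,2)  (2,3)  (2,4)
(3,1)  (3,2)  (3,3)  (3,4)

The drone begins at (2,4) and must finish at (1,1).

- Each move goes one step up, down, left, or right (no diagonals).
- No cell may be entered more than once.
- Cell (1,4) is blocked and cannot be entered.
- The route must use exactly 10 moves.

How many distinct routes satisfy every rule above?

Need simple routes of exactly 10 moves from (2,4) to (1,1) (Manhattan distance 4, so 3 moves are spent on a detour and 3 undoing it).
Enumerating: (2,4) (3,4) (3,3) (2,3) (1,3) (1,2) (2,2) (3,2) (3,1) (2,1) (1,1) | (2,4) (3,4) (3,3) (3,2) (3,1) (2,1) (2,2) (2,3) (1,3) (1,2) (1,1).
That gives 2 routes.

2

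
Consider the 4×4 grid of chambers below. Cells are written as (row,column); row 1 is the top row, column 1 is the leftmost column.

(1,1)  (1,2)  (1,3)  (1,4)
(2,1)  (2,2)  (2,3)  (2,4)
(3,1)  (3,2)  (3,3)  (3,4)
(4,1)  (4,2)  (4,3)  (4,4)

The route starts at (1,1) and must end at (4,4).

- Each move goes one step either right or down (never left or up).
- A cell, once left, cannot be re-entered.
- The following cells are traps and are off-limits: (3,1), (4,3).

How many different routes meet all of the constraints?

A right/down-only route from (1,1) to (4,4) makes exactly 3 down-moves and 3 right-moves in some order.
With no other constraints that would be C(6,3) = 20 routes.
Subtract routes through each blocked cell (inclusion–exclusion for overlaps): − through (3,1): 4 − through (4,3): 10 + through (3,1)&(4,3): 3 → 9.
That gives 9 routes.

9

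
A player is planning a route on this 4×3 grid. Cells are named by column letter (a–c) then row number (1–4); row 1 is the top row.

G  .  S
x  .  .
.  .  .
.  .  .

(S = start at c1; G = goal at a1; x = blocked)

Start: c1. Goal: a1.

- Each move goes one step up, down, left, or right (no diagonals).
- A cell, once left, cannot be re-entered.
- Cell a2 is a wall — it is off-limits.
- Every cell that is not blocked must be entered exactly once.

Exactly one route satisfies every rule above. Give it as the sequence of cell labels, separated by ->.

c1 -> c2 -> c3 -> c4 -> b4 -> a4 -> a3 -> b3 -> b2 -> b1 -> a1

Need to visit all 11 open cells exactly once, starting at c1 and ending at a1.
Route from c1: 3× down (reaching c4), 2× left (reaching a4), up to a3, right to b3, 2× up (reaching b1), left to a1 — 10 moves in all.
Check: all 11 open cells covered.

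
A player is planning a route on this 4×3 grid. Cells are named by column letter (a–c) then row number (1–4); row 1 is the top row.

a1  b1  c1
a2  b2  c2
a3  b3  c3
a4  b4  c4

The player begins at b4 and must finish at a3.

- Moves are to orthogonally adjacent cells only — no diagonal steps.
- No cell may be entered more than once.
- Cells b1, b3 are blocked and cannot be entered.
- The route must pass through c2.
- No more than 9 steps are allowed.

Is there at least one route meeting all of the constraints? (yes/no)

One route that works: b4 → c4 → c3 → c2 → b2 → a2 → a3.

yes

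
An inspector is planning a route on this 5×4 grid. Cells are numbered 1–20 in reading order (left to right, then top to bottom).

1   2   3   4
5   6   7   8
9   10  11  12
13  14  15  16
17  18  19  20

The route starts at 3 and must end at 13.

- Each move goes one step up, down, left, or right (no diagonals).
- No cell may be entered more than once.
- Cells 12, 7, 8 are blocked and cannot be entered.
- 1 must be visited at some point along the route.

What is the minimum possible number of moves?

Any route passes through 1 somewhere between 3 and 13. Summing Manhattan distances along the two legs (3 → 1 → 13) gives a lower bound of 2 + 3 = 5 moves.
A route of 5 moves achieves this: 3 → 2 → 1 → 5 → 9 → 13.
Since 5 matches the lower bound, it is optimal.

5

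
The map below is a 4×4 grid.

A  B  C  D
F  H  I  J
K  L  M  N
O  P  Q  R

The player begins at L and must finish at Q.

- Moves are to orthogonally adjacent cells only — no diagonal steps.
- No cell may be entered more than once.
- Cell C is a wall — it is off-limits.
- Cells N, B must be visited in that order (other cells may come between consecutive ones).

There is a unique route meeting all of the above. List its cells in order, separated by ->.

L -> M -> N -> J -> I -> H -> B -> A -> F -> K -> O -> P -> Q

The waypoints must appear in the order N, B, with no cell reused.
Route from L: right 2 to N, up 1 to J, left 2 to H, up 1 to B, left 1 to A, down 3 to O, right 2 to Q — 12 moves in all.
Check: order respected (N at step 2, B at step 6).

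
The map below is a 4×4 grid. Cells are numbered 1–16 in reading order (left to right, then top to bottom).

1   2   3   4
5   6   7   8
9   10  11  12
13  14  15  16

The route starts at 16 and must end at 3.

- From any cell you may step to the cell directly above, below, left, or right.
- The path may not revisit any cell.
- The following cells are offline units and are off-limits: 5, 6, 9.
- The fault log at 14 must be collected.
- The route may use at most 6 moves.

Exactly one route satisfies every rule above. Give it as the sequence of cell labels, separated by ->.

16 -> 15 -> 14 -> 10 -> 11 -> 7 -> 3

Any route must reach 14 and still end at 3 within 6 moves, so the order of the required stops is forced.
Route from 16: left 2 to 14, up 1 to 10, right 1 to 11, up 2 to 3 — 6 moves in all.
Check: all required cells visited; 6 ≤ 6 moves.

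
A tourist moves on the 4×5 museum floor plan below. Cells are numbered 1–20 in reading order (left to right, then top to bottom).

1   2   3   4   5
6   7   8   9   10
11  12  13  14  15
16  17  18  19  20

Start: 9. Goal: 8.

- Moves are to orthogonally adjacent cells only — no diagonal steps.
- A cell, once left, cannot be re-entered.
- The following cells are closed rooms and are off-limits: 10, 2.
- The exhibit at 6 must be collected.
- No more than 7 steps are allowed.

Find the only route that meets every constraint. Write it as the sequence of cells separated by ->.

The 7-move cap with required stops at 6 leaves no slack for detours.
Route from 9: down to 14, 3× left (reaching 11), up to 6, 2× right (reaching 8) — 7 moves in all.
Check: all required cells visited; 7 ≤ 7 moves.

9 -> 14 -> 13 -> 12 -> 11 -> 6 -> 7 -> 8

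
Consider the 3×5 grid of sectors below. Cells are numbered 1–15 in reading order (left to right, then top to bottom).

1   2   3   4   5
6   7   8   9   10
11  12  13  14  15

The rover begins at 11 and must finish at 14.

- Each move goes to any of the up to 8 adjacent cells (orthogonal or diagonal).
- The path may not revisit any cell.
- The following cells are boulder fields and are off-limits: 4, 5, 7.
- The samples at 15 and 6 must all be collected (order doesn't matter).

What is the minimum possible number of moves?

6

Any route passes through 15 and 6 in some order between 11 and 14. Summing Chebyshev distances along each leg and taking the cheapest ordering (11 → 6 → 15 → 14) gives a lower bound of 1 + 4 + 1 = 6 moves.
A route of 6 moves achieves this: 11 → 6 → 2 → 3 → 9 → 15 → 14.
Since 6 matches the lower bound, it is optimal.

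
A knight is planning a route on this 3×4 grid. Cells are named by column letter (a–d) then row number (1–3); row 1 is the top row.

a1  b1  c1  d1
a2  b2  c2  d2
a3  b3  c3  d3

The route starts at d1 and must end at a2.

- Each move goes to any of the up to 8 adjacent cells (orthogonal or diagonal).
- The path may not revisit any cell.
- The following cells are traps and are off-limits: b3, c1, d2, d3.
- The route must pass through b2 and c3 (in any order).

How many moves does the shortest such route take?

Any route passes through b2 and c3 in some order between d1 and a2. Summing Chebyshev distances along each leg and taking the cheapest ordering (d1 → c3 → b2 → a2) gives a lower bound of 2 + 1 + 1 = 4 moves.
A route of 4 moves achieves this: d1 → c2 → c3 → b2 → a2.
Since 4 matches the lower bound, it is optimal.

4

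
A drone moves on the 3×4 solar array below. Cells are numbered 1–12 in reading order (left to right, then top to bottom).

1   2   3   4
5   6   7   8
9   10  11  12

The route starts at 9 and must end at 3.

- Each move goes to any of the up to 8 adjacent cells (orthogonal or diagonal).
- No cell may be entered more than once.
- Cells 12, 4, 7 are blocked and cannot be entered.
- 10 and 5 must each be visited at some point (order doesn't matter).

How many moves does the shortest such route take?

Any route passes through 10 and 5 in some order between 9 and 3. Summing Chebyshev distances along each leg and taking the cheapest ordering (9 → 5 → 10 → 3) gives a lower bound of 1 + 1 + 2 = 4 moves.
A route of 4 moves achieves this: 9 → 5 → 10 → 6 → 3.
Since 4 matches the lower bound, it is optimal.

4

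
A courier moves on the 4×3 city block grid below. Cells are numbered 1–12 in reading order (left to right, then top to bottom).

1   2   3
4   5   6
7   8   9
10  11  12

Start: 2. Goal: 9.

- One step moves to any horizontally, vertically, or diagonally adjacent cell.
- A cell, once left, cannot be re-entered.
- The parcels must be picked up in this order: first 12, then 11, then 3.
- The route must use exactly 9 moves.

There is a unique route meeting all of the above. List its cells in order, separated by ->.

2 -> 4 -> 8 -> 12 -> 11 -> 7 -> 5 -> 3 -> 6 -> 9

The waypoints must appear in the order 12, 11, 3, with no cell reused.
Route from 2: down-left 1 to 4, down-right 2 to 12, left 1 to 11, up-left 1 to 7, up-right 2 to 3, down 2 to 9 — 9 moves in all.
Check: order respected (12 at step 3, 11 at step 4, 3 at step 7); 9 moves as required.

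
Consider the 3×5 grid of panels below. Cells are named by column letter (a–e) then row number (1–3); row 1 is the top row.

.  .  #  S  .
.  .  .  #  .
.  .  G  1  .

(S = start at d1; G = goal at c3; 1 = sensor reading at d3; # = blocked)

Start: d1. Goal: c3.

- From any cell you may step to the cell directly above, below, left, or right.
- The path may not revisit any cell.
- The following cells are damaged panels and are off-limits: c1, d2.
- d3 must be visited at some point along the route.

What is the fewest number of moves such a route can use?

5

Any route passes through d3 somewhere between d1 and c3. Summing Manhattan distances along the two legs (d1 → d3 → c3) gives a lower bound of 2 + 1 = 3 moves.
That bound ignores the blocked cells. Measuring each leg by the fewest moves that actually steer around them (d1→d3: 4; d3→c3: 1) raises the lower bound to 5.
A route of 5 moves exists: d1 → e1 → e2 → e3 → d3 → c3.
Since 5 matches that lower bound, it is optimal.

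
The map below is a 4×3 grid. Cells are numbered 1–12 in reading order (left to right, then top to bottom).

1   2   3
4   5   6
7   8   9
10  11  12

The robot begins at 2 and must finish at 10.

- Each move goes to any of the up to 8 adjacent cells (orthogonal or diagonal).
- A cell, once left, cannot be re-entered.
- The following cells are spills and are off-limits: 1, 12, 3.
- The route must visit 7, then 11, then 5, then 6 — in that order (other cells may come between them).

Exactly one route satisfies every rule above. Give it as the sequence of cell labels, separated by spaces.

The waypoints must appear in the order 7, 11, 5, 6, with no cell reused.
Route from 2: down-left to 4, down to 7, down-right to 11, up-right to 9, up-left to 5, right to 6, 2× down-left (reaching 10) — 8 moves in all.
Check: order respected (7 at step 2, 11 at step 3, 5 at step 5, 6 at step 6).

2 4 7 11 9 5 6 8 10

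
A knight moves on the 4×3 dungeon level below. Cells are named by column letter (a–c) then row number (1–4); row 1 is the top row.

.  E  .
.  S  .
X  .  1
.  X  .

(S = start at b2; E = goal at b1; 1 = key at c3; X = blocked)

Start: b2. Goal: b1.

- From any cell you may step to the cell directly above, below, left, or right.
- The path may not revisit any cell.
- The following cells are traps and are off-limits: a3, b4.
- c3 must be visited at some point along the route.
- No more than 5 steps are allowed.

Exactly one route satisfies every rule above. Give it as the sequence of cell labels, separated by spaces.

b2 b3 c3 c2 c1 b1

The 5-move cap with required stops at c3 leaves no slack for detours.
Route from b2: down 1 to b3, right 1 to c3, up 2 to c1, left 1 to b1 — 5 moves in all.
Check: all required cells visited; 5 ≤ 5 moves.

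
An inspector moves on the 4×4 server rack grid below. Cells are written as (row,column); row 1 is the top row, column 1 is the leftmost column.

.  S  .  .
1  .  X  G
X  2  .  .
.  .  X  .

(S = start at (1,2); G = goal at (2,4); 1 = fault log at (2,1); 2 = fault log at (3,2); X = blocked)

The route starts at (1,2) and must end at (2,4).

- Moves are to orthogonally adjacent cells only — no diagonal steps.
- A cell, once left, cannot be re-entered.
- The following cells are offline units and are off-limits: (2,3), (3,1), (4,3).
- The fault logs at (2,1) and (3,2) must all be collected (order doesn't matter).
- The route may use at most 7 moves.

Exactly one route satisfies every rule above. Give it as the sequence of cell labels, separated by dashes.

(1,2) - (1,1) - (2,1) - (2,2) - (3,2) - (3,3) - (3,4) - (2,4)

The budget equals the shortest possible length, so every move has to be on a shortest route through the required cells.
Route from (1,2): left to (1,1), down to (2,1), right to (2,2), down to (3,2), 2× right (reaching (3,4)), up to (2,4) — 7 moves in all.
Check: all required cells visited; 7 ≤ 7 moves.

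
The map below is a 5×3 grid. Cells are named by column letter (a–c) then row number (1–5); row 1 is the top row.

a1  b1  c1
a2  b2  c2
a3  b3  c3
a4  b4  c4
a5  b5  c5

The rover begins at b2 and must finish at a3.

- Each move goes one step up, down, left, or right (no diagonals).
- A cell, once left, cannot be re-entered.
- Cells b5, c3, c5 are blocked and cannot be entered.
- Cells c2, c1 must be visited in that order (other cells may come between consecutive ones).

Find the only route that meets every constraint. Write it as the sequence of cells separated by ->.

The waypoints must appear in the order c2, c1, with no cell reused.
Route from b2: right 1 to c2, up 1 to c1, left 2 to a1, down 2 to a3 — 6 moves in all.
Check: order respected (c2 at step 1, c1 at step 2).

b2 -> c2 -> c1 -> b1 -> a1 -> a2 -> a3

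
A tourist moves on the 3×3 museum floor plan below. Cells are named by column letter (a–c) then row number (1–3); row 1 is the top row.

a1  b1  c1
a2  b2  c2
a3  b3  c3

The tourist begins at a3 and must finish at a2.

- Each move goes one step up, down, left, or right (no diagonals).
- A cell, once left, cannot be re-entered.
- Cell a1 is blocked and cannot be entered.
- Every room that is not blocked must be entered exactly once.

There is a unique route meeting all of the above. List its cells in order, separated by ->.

a3 -> b3 -> c3 -> c2 -> c1 -> b1 -> b2 -> a2

Need to visit all 8 open cells exactly once, starting at a3 and ending at a2.
Cell c3 has only two open neighbours (c2 and b3), so the path must pass straight through it: one of those is the cell it's entered from and the other is where it exits.
Route from a3: 2× right (reaching c3), 2× up (reaching c1), left to b1, down to b2, left to a2 — 7 moves in all.
Check: all 8 open cells covered.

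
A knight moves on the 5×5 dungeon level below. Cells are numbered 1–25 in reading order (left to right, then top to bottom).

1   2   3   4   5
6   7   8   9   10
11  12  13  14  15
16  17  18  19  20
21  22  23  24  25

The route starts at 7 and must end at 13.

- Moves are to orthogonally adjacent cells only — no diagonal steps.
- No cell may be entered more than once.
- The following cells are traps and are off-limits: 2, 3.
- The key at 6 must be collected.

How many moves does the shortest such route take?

4

Any route passes through 6 somewhere between 7 and 13. Summing Manhattan distances along the two legs (7 → 6 → 13) gives a lower bound of 1 + 3 = 4 moves.
A route of 4 moves achieves this: 7 → 6 → 11 → 12 → 13.
Since 4 matches the lower bound, it is optimal.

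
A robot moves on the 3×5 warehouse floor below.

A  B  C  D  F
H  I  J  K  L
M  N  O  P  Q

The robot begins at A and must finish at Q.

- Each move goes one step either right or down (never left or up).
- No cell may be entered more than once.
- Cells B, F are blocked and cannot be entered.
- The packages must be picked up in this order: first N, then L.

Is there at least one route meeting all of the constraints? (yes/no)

no

L lies above N, so going from N to L would need an upward move — but moves only go right/down, so N cannot be visited before L.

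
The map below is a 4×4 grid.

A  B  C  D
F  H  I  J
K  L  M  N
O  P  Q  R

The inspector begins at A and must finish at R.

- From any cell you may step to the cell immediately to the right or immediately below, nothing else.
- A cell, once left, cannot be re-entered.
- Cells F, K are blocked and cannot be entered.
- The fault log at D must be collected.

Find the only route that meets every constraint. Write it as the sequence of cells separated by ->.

Moves only go right or down, so the column and row indices never decrease.
Route from A: right 3 to D, down 3 to R — 6 moves in all.
Check: all required cells visited.

A -> B -> C -> D -> J -> N -> R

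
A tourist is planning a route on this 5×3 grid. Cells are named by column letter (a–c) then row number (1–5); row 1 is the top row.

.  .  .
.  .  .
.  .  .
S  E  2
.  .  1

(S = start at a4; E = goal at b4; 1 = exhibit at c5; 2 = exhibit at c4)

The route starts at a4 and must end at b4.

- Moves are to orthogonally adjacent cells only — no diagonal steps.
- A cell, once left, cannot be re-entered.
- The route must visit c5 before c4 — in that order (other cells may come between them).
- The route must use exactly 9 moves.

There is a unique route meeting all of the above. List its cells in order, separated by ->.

The waypoints must appear in the order c5, c4, with no cell reused.
Route from a4: down 1 to a5, right 2 to c5, up 3 to c2, left 1 to b2, down 2 to b4 — 9 moves in all.
Check: order respected (1 at step 3, 2 at step 4); 9 moves as required.

a4 -> a5 -> b5 -> c5 -> c4 -> c3 -> c2 -> b2 -> b3 -> b4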